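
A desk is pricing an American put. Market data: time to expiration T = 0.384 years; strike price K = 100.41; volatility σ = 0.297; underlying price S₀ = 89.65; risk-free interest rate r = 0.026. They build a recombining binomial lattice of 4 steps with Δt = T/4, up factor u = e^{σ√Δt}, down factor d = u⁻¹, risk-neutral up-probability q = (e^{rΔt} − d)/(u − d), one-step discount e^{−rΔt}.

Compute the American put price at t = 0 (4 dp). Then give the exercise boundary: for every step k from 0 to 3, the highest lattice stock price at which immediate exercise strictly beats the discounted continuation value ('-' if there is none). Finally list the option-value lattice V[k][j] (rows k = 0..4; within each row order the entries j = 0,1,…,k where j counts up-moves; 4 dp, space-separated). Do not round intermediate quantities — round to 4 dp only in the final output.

price = 13.3773
boundary = - - 74.5798 81.7684
tree:
13.3773
19.0708 7.5331
25.8302 12.1486 2.7785
32.3869 18.6416 5.4678 0.0000
38.3672 25.8302 10.7600 0.0000 0.0000

params: Δt=0.09600 u=1.09639 d=0.91209 q=0.49057 e^(-rΔt)=0.99751
t_4 payoffs: 38.3672 25.8302 10.7600 0.0000 0.0000
t_3: node(3,0) S=68.0231 payoff=32.3869 vs cont=32.1366 → 32.3869 [stop]  node(3,1) S=81.7684 payoff=18.6416 vs cont=18.3913 → 18.6416 [stop]  node(3,2) S=98.2913 payoff=2.1187 vs cont=5.4678 → 5.4678 [wait]  node(3,3) S=118.1529 payoff=0.0000 vs cont=0.0000 → 0.0000 [wait]  ⇒ S*(3)=81.7684
t_2: node(2,0) S=74.5798 payoff=25.8302 vs cont=25.5799 → 25.8302 [stop]  node(2,1) S=89.6500 payoff=10.7600 vs cont=12.1486 → 12.1486 [wait]  node(2,2) S=107.7655 payoff=0.0000 vs cont=2.7785 → 2.7785 [wait]  ⇒ S*(2)=74.5798
t_1: node(1,0) S=81.7684 payoff=18.6416 vs cont=19.0708 → 19.0708 [wait]  node(1,1) S=98.2913 payoff=2.1187 vs cont=7.5331 → 7.5331 [wait]  ⇒ S*(1)=-
t_0: node(0,0) S=89.6500 payoff=10.7600 vs cont=13.3773 → 13.3773 [wait]  ⇒ S*(0)=-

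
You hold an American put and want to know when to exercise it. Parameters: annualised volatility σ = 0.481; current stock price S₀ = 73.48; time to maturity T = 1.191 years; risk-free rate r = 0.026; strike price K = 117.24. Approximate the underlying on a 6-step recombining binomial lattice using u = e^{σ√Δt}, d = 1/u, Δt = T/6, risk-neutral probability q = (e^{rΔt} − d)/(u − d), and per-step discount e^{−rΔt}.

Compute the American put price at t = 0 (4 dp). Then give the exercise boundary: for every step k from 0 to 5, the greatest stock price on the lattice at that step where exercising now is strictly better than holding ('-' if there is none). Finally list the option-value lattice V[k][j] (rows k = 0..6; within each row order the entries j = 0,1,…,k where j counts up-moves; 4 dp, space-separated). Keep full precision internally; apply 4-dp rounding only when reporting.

Δt=0.19850  u=1.23900  d=0.80710  q=0.45861  discount=0.99485
step 6 (expiry): payoffs max(K−S,0) = 96.9282 86.0591 69.3738 43.7600 4.4400 0.0000 0.0000
step 5: (k=5,j=0): S=25.1663, (K−S)⁺=92.0737, hold=91.4702 ⇒ V=92.0737 exercise | (k=5,j=1): S=38.6331, (K−S)⁺=78.6069, hold=78.0034 ⇒ V=78.6069 exercise | (k=5,j=2): S=59.3061, (K−S)⁺=57.9339, hold=57.3304 ⇒ V=57.9339 exercise | (k=5,j=3): S=91.0414, (K−S)⁺=26.1986, hold=25.5950 ⇒ V=26.1986 exercise | (k=5,j=4): S=139.7588, (K−S)⁺=0.0000, hold=2.3914 ⇒ V=2.3914 continue | (k=5,j=5): S=214.5453, (K−S)⁺=0.0000, hold=0.0000 ⇒ V=0.0000 continue  boundary S*=91.0414
step 4: (k=4,j=0): S=31.1809, (K−S)⁺=86.0591, hold=85.4555 ⇒ V=86.0591 exercise | (k=4,j=1): S=47.8662, (K−S)⁺=69.3738, hold=68.7703 ⇒ V=69.3738 exercise | (k=4,j=2): S=73.4800, (K−S)⁺=43.7600, hold=43.1565 ⇒ V=43.7600 exercise | (k=4,j=3): S=112.8000, (K−S)⁺=4.4400, hold=15.2017 ⇒ V=15.2017 continue | (k=4,j=4): S=173.1606, (K−S)⁺=0.0000, hold=1.2880 ⇒ V=1.2880 continue  boundary S*=73.4800
step 3: (k=3,j=0): S=38.6331, (K−S)⁺=78.6069, hold=78.0034 ⇒ V=78.6069 exercise | (k=3,j=1): S=59.3061, (K−S)⁺=57.9339, hold=57.3304 ⇒ V=57.9339 exercise | (k=3,j=2): S=91.0414, (K−S)⁺=26.1986, hold=30.5051 ⇒ V=30.5051 continue | (k=3,j=3): S=139.7588, (K−S)⁺=0.0000, hold=8.7754 ⇒ V=8.7754 continue  boundary S*=59.3061
step 2: (k=2,j=0): S=47.8662, (K−S)⁺=69.3738, hold=68.7703 ⇒ V=69.3738 exercise | (k=2,j=1): S=73.4800, (K−S)⁺=43.7600, hold=45.1213 ⇒ V=45.1213 continue | (k=2,j=2): S=112.8000, (K−S)⁺=4.4400, hold=20.4339 ⇒ V=20.4339 continue  boundary S*=47.8662
step 1: (k=1,j=0): S=59.3061, (K−S)⁺=57.9339, hold=57.9515 ⇒ V=57.9515 continue | (k=1,j=1): S=91.0414, (K−S)⁺=26.1986, hold=33.6254 ⇒ V=33.6254 continue  boundary S*=-
step 0: (k=0,j=0): S=73.4800, (K−S)⁺=43.7600, hold=46.5545 ⇒ V=46.5545 continue  boundary S*=-

price = 46.5545
boundary = - - 47.8662 59.3061 73.4800 91.0414
tree:
46.5545
57.9515 33.6254
69.3738 45.1213 20.4339
78.6069 57.9339 30.5051 8.7754
86.0591 69.3738 43.7600 15.2017 1.2880
92.0737 78.6069 57.9339 26.1986 2.3914 0.0000
96.9282 86.0591 69.3738 43.7600 4.4400 0.0000 0.0000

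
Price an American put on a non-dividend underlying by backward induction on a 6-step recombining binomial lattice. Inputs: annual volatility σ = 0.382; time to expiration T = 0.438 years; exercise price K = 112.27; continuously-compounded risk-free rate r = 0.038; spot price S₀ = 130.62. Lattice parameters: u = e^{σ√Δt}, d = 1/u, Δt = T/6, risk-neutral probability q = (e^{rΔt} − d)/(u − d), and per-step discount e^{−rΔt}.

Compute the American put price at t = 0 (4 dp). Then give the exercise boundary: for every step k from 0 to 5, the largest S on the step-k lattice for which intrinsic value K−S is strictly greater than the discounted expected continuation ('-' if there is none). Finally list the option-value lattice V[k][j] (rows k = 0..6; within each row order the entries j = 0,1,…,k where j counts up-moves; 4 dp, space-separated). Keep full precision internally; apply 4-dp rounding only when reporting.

params: Δt=0.07300 u=1.10873 d=0.90194 q=0.48765 e^(-rΔt)=0.99723
t_6 payoffs: 41.9520 25.8301 6.0119 0.0000 0.0000 0.0000 0.0000
t_5: node(5,0) S=77.9633 payoff=34.3067 vs cont=33.9957 → 34.3067 [stop]  node(5,1) S=95.8381 payoff=16.4319 vs cont=16.1209 → 16.4319 [stop]  node(5,2) S=117.8110 payoff=0.0000 vs cont=3.0717 → 3.0717 [wait]  node(5,3) S=144.8217 payoff=0.0000 vs cont=0.0000 → 0.0000 [wait]  node(5,4) S=178.0251 payoff=0.0000 vs cont=0.0000 → 0.0000 [wait]  node(5,5) S=218.8411 payoff=0.0000 vs cont=0.0000 → 0.0000 [wait]  ⇒ S*(5)=95.8381
t_4: node(4,0) S=86.4399 payoff=25.8301 vs cont=25.5191 → 25.8301 [stop]  node(4,1) S=106.2581 payoff=6.0119 vs cont=9.8893 → 9.8893 [wait]  node(4,2) S=130.6200 payoff=0.0000 vs cont=1.5694 → 1.5694 [wait]  node(4,3) S=160.5674 payoff=0.0000 vs cont=0.0000 → 0.0000 [wait]  node(4,4) S=197.3809 payoff=0.0000 vs cont=0.0000 → 0.0000 [wait]  ⇒ S*(4)=86.4399
t_3: node(3,0) S=95.8381 payoff=16.4319 vs cont=18.0065 → 18.0065 [wait]  node(3,1) S=117.8110 payoff=0.0000 vs cont=5.8159 → 5.8159 [wait]  node(3,2) S=144.8217 payoff=0.0000 vs cont=0.8018 → 0.8018 [wait]  node(3,3) S=178.0251 payoff=0.0000 vs cont=0.0000 → 0.0000 [wait]  ⇒ S*(3)=-
t_2: node(2,0) S=106.2581 payoff=6.0119 vs cont=12.0283 → 12.0283 [wait]  node(2,1) S=130.6200 payoff=0.0000 vs cont=3.3614 → 3.3614 [wait]  node(2,2) S=160.5674 payoff=0.0000 vs cont=0.4097 → 0.4097 [wait]  ⇒ S*(2)=-
t_1: node(1,0) S=117.8110 payoff=0.0000 vs cont=7.7802 → 7.7802 [wait]  node(1,1) S=144.8217 payoff=0.0000 vs cont=1.9167 → 1.9167 [wait]  ⇒ S*(1)=-
t_0: node(0,0) S=130.6200 payoff=0.0000 vs cont=4.9072 → 4.9072 [wait]  ⇒ S*(0)=-

price = 4.9072
boundary = - - - - 86.4399 95.8381
tree:
4.9072
7.7802 1.9167
12.0283 3.3614 0.4097
18.0065 5.8159 0.8018 0.0000
25.8301 9.8893 1.5694 0.0000 0.0000
34.3067 16.4319 3.0717 0.0000 0.0000 0.0000
41.9520 25.8301 6.0119 0.0000 0.0000 0.0000 0.0000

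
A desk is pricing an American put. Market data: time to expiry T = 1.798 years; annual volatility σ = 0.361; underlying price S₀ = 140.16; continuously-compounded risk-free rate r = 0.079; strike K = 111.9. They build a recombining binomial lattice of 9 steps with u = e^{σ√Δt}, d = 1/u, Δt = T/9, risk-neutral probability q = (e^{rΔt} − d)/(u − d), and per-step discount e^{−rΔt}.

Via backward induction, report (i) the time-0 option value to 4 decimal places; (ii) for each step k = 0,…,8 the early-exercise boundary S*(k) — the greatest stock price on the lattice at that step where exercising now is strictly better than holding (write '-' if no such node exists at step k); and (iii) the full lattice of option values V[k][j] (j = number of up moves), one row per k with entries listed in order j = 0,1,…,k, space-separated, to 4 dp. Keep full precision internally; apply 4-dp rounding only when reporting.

Δt=0.19978  u=1.17510  d=0.85099  q=0.50883  discount=0.98434
step 9 (expiry): payoffs max(K−S,0) = 79.0945 66.6001 49.3471 25.5230 0.0000 0.0000 0.0000 0.0000 0.0000 0.0000
step 8: (k=8,j=0): S=38.5497, (K−S)⁺=73.3503, hold=71.5981 ⇒ V=73.3503 exercise | (k=8,j=1): S=53.2319, (K−S)⁺=58.6681, hold=56.9159 ⇒ V=58.6681 exercise | (k=8,j=2): S=73.5060, (K−S)⁺=38.3940, hold=36.6418 ⇒ V=38.3940 exercise | (k=8,j=3): S=101.5017, (K−S)⁺=10.3983, hold=12.3398 ⇒ V=12.3398 continue | (k=8,j=4): S=140.1600, (K−S)⁺=0.0000, hold=0.0000 ⇒ V=0.0000 continue | (k=8,j=5): S=193.5418, (K−S)⁺=0.0000, hold=0.0000 ⇒ V=0.0000 continue | (k=8,j=6): S=267.2547, (K−S)⁺=0.0000, hold=0.0000 ⇒ V=0.0000 continue | (k=8,j=7): S=369.0422, (K−S)⁺=0.0000, hold=0.0000 ⇒ V=0.0000 continue | (k=8,j=8): S=509.5968, (K−S)⁺=0.0000, hold=0.0000 ⇒ V=0.0000 continue  boundary S*=73.5060
step 7: (k=7,j=0): S=45.2999, (K−S)⁺=66.6001, hold=64.8480 ⇒ V=66.6001 exercise | (k=7,j=1): S=62.5529, (K−S)⁺=49.3471, hold=47.5949 ⇒ V=49.3471 exercise | (k=7,j=2): S=86.3770, (K−S)⁺=25.5230, hold=24.7433 ⇒ V=25.5230 exercise | (k=7,j=3): S=119.2748, (K−S)⁺=0.0000, hold=5.9661 ⇒ V=5.9661 continue | (k=7,j=4): S=164.7022, (K−S)⁺=0.0000, hold=0.0000 ⇒ V=0.0000 continue | (k=7,j=5): S=227.4312, (K−S)⁺=0.0000, hold=0.0000 ⇒ V=0.0000 continue | (k=7,j=6): S=314.0514, (K−S)⁺=0.0000, hold=0.0000 ⇒ V=0.0000 continue | (k=7,j=7): S=433.6620, (K−S)⁺=0.0000, hold=0.0000 ⇒ V=0.0000 continue  boundary S*=86.3770
step 6: (k=6,j=0): S=53.2319, (K−S)⁺=58.6681, hold=56.9159 ⇒ V=58.6681 exercise | (k=6,j=1): S=73.5060, (K−S)⁺=38.3940, hold=36.6418 ⇒ V=38.3940 exercise | (k=6,j=2): S=101.5017, (K−S)⁺=10.3983, hold=15.3280 ⇒ V=15.3280 continue | (k=6,j=3): S=140.1600, (K−S)⁺=0.0000, hold=2.8845 ⇒ V=2.8845 continue | (k=6,j=4): S=193.5418, (K−S)⁺=0.0000, hold=0.0000 ⇒ V=0.0000 continue | (k=6,j=5): S=267.2547, (K−S)⁺=0.0000, hold=0.0000 ⇒ V=0.0000 continue | (k=6,j=6): S=369.0422, (K−S)⁺=0.0000, hold=0.0000 ⇒ V=0.0000 continue  boundary S*=73.5060
step 5: (k=5,j=0): S=62.5529, (K−S)⁺=49.3471, hold=47.5949 ⇒ V=49.3471 exercise | (k=5,j=1): S=86.3770, (K−S)⁺=25.5230, hold=26.2399 ⇒ V=26.2399 continue | (k=5,j=2): S=119.2748, (K−S)⁺=0.0000, hold=8.8555 ⇒ V=8.8555 continue | (k=5,j=3): S=164.7022, (K−S)⁺=0.0000, hold=1.3946 ⇒ V=1.3946 continue | (k=5,j=4): S=227.4312, (K−S)⁺=0.0000, hold=0.0000 ⇒ V=0.0000 continue | (k=5,j=5): S=314.0514, (K−S)⁺=0.0000, hold=0.0000 ⇒ V=0.0000 continue  boundary S*=62.5529
step 4: (k=4,j=0): S=73.5060, (K−S)⁺=38.3940, hold=37.0009 ⇒ V=38.3940 exercise | (k=4,j=1): S=101.5017, (K−S)⁺=10.3983, hold=17.1219 ⇒ V=17.1219 continue | (k=4,j=2): S=140.1600, (K−S)⁺=0.0000, hold=4.9799 ⇒ V=4.9799 continue | (k=4,j=3): S=193.5418, (K−S)⁺=0.0000, hold=0.6743 ⇒ V=0.6743 continue | (k=4,j=4): S=267.2547, (K−S)⁺=0.0000, hold=0.0000 ⇒ V=0.0000 continue  boundary S*=73.5060
step 3: (k=3,j=0): S=86.3770, (K−S)⁺=25.5230, hold=27.1384 ⇒ V=27.1384 continue | (k=3,j=1): S=119.2748, (K−S)⁺=0.0000, hold=10.7723 ⇒ V=10.7723 continue | (k=3,j=2): S=164.7022, (K−S)⁺=0.0000, hold=2.7454 ⇒ V=2.7454 continue | (k=3,j=3): S=227.4312, (K−S)⁺=0.0000, hold=0.3260 ⇒ V=0.3260 continue  boundary S*=-
step 2: (k=2,j=0): S=101.5017, (K−S)⁺=10.3983, hold=18.5163 ⇒ V=18.5163 continue | (k=2,j=1): S=140.1600, (K−S)⁺=0.0000, hold=6.5833 ⇒ V=6.5833 continue | (k=2,j=2): S=193.5418, (K−S)⁺=0.0000, hold=1.4906 ⇒ V=1.4906 continue  boundary S*=-
step 1: (k=1,j=0): S=119.2748, (K−S)⁺=0.0000, hold=12.2496 ⇒ V=12.2496 continue | (k=1,j=1): S=164.7022, (K−S)⁺=0.0000, hold=3.9295 ⇒ V=3.9295 continue  boundary S*=-
step 0: (k=0,j=0): S=140.1600, (K−S)⁺=0.0000, hold=7.8905 ⇒ V=7.8905 continue  boundary S*=-

price = 7.8905
boundary = - - - - 73.5060 62.5529 73.5060 86.3770 73.5060
tree:
7.8905
12.2496 3.9295
18.5163 6.5833 1.4906
27.1384 10.7723 2.7454 0.3260
38.3940 17.1219 4.9799 0.6743 0.0000
49.3471 26.2399 8.8555 1.3946 0.0000 0.0000
58.6681 38.3940 15.3280 2.8845 0.0000 0.0000 0.0000
66.6001 49.3471 25.5230 5.9661 0.0000 0.0000 0.0000 0.0000
73.3503 58.6681 38.3940 12.3398 0.0000 0.0000 0.0000 0.0000 0.0000
79.0945 66.6001 49.3471 25.5230 0.0000 0.0000 0.0000 0.0000 0.0000 0.0000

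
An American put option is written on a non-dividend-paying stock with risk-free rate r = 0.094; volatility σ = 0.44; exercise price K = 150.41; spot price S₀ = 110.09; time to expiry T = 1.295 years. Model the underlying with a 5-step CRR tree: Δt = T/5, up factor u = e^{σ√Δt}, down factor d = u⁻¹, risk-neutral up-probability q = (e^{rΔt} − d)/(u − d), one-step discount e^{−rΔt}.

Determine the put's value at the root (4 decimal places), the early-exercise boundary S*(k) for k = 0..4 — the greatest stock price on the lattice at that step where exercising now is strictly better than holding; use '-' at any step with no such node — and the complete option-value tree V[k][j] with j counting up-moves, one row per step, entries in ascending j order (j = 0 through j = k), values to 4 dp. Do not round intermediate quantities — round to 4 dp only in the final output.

params: Δt=0.25900 u=1.25098 d=0.79938 q=0.49882 e^(-rΔt)=0.97595
t_5 payoffs: 114.4764 94.1759 62.4068 12.6899 0.0000 0.0000
t_4: node(4,0) S=44.9521 payoff=105.4579 vs cont=101.8402 → 105.4579 [stop]  node(4,1) S=70.3476 payoff=80.0624 vs cont=76.4448 → 80.0624 [stop]  node(4,2) S=110.0900 payoff=40.3200 vs cont=36.7023 → 40.3200 [stop]  node(4,3) S=172.2847 payoff=0.0000 vs cont=6.2069 → 6.2069 [wait]  node(4,4) S=269.6158 payoff=0.0000 vs cont=0.0000 → 0.0000 [wait]  ⇒ S*(4)=110.0900
t_3: node(3,0) S=56.2341 payoff=94.1759 vs cont=90.5582 → 94.1759 [stop]  node(3,1) S=88.0032 payoff=62.4068 vs cont=58.7891 → 62.4068 [stop]  node(3,2) S=137.7201 payoff=12.6899 vs cont=22.7431 → 22.7431 [wait]  node(3,3) S=215.5242 payoff=0.0000 vs cont=3.0359 → 3.0359 [wait]  ⇒ S*(3)=88.0032
t_2: node(2,0) S=70.3476 payoff=80.0624 vs cont=76.4448 → 80.0624 [stop]  node(2,1) S=110.0900 payoff=40.3200 vs cont=41.5965 → 41.5965 [wait]  node(2,2) S=172.2847 payoff=0.0000 vs cont=12.6021 → 12.6021 [wait]  ⇒ S*(2)=70.3476
t_1: node(1,0) S=88.0032 payoff=62.4068 vs cont=59.4106 → 62.4068 [stop]  node(1,1) S=137.7201 payoff=12.6899 vs cont=26.4808 → 26.4808 [wait]  ⇒ S*(1)=88.0032
t_0: node(0,0) S=110.0900 payoff=40.3200 vs cont=43.4161 → 43.4161 [wait]  ⇒ S*(0)=-

price = 43.4161
boundary = - 88.0032 70.3476 88.0032 110.0900
tree:
43.4161
62.4068 26.4808
80.0624 41.5965 12.6021
94.1759 62.4068 22.7431 3.0359
105.4579 80.0624 40.3200 6.2069 0.0000
114.4764 94.1759 62.4068 12.6899 0.0000 0.0000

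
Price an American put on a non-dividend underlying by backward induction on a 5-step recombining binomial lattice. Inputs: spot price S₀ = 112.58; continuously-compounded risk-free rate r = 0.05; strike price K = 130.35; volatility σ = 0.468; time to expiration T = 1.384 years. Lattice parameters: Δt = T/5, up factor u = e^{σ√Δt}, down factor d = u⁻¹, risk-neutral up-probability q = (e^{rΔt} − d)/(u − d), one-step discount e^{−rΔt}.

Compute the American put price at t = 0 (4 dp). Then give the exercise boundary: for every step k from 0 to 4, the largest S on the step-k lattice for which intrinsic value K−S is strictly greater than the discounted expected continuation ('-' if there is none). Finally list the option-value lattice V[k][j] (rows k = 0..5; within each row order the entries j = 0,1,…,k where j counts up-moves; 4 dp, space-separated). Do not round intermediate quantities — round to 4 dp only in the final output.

price = 31.7909
boundary = - - 68.8010 53.7850 68.8010
tree:
31.7909
45.1687 17.4575
61.5490 27.8045 6.1585
76.5650 42.6195 11.7103 0.0000
88.3037 61.5490 22.2671 0.0000 0.0000
97.4804 76.5650 42.3408 0.0000 0.0000 0.0000

params: Δt=0.27680 u=1.27919 d=0.78175 q=0.46677 e^(-rΔt)=0.98626
t_5 payoffs: 97.4804 76.5650 42.3408 0.0000 0.0000 0.0000
t_4: node(4,0) S=42.0463 payoff=88.3037 vs cont=86.5121 → 88.3037 [stop]  node(4,1) S=68.8010 payoff=61.5490 vs cont=59.7574 → 61.5490 [stop]  node(4,2) S=112.5800 payoff=17.7700 vs cont=22.2671 → 22.2671 [wait]  node(4,3) S=184.2163 payoff=0.0000 vs cont=0.0000 → 0.0000 [wait]  node(4,4) S=301.4357 payoff=0.0000 vs cont=0.0000 → 0.0000 [wait]  ⇒ S*(4)=68.8010
t_3: node(3,0) S=53.7850 payoff=76.5650 vs cont=74.7734 → 76.5650 [stop]  node(3,1) S=88.0092 payoff=42.3408 vs cont=42.6195 → 42.6195 [wait]  node(3,2) S=144.0106 payoff=0.0000 vs cont=11.7103 → 11.7103 [wait]  node(3,3) S=235.6467 payoff=0.0000 vs cont=0.0000 → 0.0000 [wait]  ⇒ S*(3)=53.7850
t_2: node(2,0) S=68.8010 payoff=61.5490 vs cont=59.8857 → 61.5490 [stop]  node(2,1) S=112.5800 payoff=17.7700 vs cont=27.8045 → 27.8045 [wait]  node(2,2) S=184.2163 payoff=0.0000 vs cont=6.1585 → 6.1585 [wait]  ⇒ S*(2)=68.8010
t_1: node(1,0) S=88.0092 payoff=42.3408 vs cont=45.1687 → 45.1687 [wait]  node(1,1) S=144.0106 payoff=0.0000 vs cont=17.4575 → 17.4575 [wait]  ⇒ S*(1)=-
t_0: node(0,0) S=112.5800 payoff=17.7700 vs cont=31.7909 → 31.7909 [wait]  ⇒ S*(0)=-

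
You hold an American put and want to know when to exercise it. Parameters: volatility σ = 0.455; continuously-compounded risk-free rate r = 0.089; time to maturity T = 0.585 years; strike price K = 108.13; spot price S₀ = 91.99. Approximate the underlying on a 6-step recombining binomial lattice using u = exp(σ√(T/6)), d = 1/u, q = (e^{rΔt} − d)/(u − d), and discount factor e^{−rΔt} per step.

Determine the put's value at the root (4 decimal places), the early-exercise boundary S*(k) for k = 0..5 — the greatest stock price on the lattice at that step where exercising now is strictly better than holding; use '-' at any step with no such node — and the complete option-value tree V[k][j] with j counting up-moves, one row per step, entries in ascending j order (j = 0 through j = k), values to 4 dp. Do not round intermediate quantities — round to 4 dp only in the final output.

Δt=0.09750, u=1.15266, d=0.86756, q=0.49511, disc=e^(-rΔt)=0.99136
k=6 terminal: V=max(K-S,0) → 68.9080 56.0185 38.8932 16.1400 0.0000 0.0000 0.0000
k=5: j=0 S=45.2097 intr=62.9203 cont=61.9861 V=62.9203[EX]; j=1 S=60.0669 intr=48.0631 cont=47.1289 V=48.0631[EX]; j=2 S=79.8066 intr=28.3234 cont=27.3892 V=28.3234[EX]; j=3 S=106.0333 intr=2.0967 cont=8.0785 V=8.0785[hold]; j=4 S=140.8789 intr=0.0000 cont=0.0000 V=0.0000[hold]; j=5 S=187.1758 intr=0.0000 cont=0.0000 V=0.0000[hold]  S*(5)=79.8066
k=4: j=0 S=52.1115 intr=56.0185 cont=55.0843 V=56.0185[EX]; j=1 S=69.2368 intr=38.8932 cont=37.9590 V=38.8932[EX]; j=2 S=91.9900 intr=16.1400 cont=18.1419 V=18.1419[hold]; j=3 S=122.2206 intr=0.0000 cont=4.0435 V=4.0435[hold]; j=4 S=162.3858 intr=0.0000 cont=0.0000 V=0.0000[hold]  S*(4)=69.2368
k=3: j=0 S=60.0669 intr=48.0631 cont=47.1289 V=48.0631[EX]; j=1 S=79.8066 intr=28.3234 cont=28.3717 V=28.3717[hold]; j=2 S=106.0333 intr=2.0967 cont=11.0652 V=11.0652[hold]; j=3 S=140.8789 intr=0.0000 cont=2.0239 V=2.0239[hold]  S*(3)=60.0669
k=2: j=0 S=69.2368 intr=38.8932 cont=37.9827 V=38.8932[EX]; j=1 S=91.9900 intr=16.1400 cont=19.6320 V=19.6320[hold]; j=2 S=122.2206 intr=0.0000 cont=6.5318 V=6.5318[hold]  S*(2)=69.2368
k=1: j=0 S=79.8066 intr=28.3234 cont=29.1031 V=29.1031[hold]; j=1 S=106.0333 intr=2.0967 cont=13.0324 V=13.0324[hold]  S*(1)=-
k=0: j=0 S=91.9900 intr=16.1400 cont=20.9637 V=20.9637[hold]  S*(0)=-

price = 20.9637
boundary = - - 69.2368 60.0669 69.2368 79.8066
tree:
20.9637
29.1031 13.0324
38.8932 19.6320 6.5318
48.0631 28.3717 11.0652 2.0239
56.0185 38.8932 18.1419 4.0435 0.0000
62.9203 48.0631 28.3234 8.0785 0.0000 0.0000
68.9080 56.0185 38.8932 16.1400 0.0000 0.0000 0.0000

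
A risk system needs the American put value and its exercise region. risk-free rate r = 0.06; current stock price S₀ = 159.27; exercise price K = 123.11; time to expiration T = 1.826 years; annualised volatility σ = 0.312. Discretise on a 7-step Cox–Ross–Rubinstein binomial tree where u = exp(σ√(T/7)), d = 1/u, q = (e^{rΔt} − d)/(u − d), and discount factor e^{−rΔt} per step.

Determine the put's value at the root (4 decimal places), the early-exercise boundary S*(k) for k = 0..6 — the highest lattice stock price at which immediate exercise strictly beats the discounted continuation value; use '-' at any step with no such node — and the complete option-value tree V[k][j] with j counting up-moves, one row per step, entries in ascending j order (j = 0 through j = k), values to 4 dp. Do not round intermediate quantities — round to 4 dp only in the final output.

price = 6.4167
boundary = - - - - 84.2000 71.7971 84.2000
tree:
6.4167
10.5622 2.6251
16.9168 4.7723 0.6395
26.1968 8.5077 1.3244 0.0000
38.9100 14.7705 2.7428 0.0000 0.0000
51.3129 24.6889 5.6804 0.0000 0.0000 0.0000
61.8889 38.9100 11.7644 0.0000 0.0000 0.0000 0.0000
70.9070 51.3129 24.3644 0.0000 0.0000 0.0000 0.0000 0.0000

Δt=0.26086  u=1.17275  d=0.85270  q=0.50953  discount=0.98447
step 7 (expiry): payoffs max(K−S,0) = 70.9070 51.3129 24.3644 0.0000 0.0000 0.0000 0.0000 0.0000
step 6: (k=6,j=0): S=61.2211, (K−S)⁺=61.8889, hold=59.9770 ⇒ V=61.8889 exercise | (k=6,j=1): S=84.2000, (K−S)⁺=38.9100, hold=36.9981 ⇒ V=38.9100 exercise | (k=6,j=2): S=115.8039, (K−S)⁺=7.3061, hold=11.7644 ⇒ V=11.7644 continue | (k=6,j=3): S=159.2700, (K−S)⁺=0.0000, hold=0.0000 ⇒ V=0.0000 continue | (k=6,j=4): S=219.0508, (K−S)⁺=0.0000, hold=0.0000 ⇒ V=0.0000 continue | (k=6,j=5): S=301.2699, (K−S)⁺=0.0000, hold=0.0000 ⇒ V=0.0000 continue | (k=6,j=6): S=414.3493, (K−S)⁺=0.0000, hold=0.0000 ⇒ V=0.0000 continue  boundary S*=84.2000
step 5: (k=5,j=0): S=71.7971, (K−S)⁺=51.3129, hold=49.4011 ⇒ V=51.3129 exercise | (k=5,j=1): S=98.7456, (K−S)⁺=24.3644, hold=24.6889 ⇒ V=24.6889 continue | (k=5,j=2): S=135.8090, (K−S)⁺=0.0000, hold=5.6804 ⇒ V=5.6804 continue | (k=5,j=3): S=186.7839, (K−S)⁺=0.0000, hold=0.0000 ⇒ V=0.0000 continue | (k=5,j=4): S=256.8918, (K−S)⁺=0.0000, hold=0.0000 ⇒ V=0.0000 continue | (k=5,j=5): S=353.3143, (K−S)⁺=0.0000, hold=0.0000 ⇒ V=0.0000 continue  boundary S*=71.7971
step 4: (k=4,j=0): S=84.2000, (K−S)⁺=38.9100, hold=37.1609 ⇒ V=38.9100 exercise | (k=4,j=1): S=115.8039, (K−S)⁺=7.3061, hold=14.7705 ⇒ V=14.7705 continue | (k=4,j=2): S=159.2700, (K−S)⁺=0.0000, hold=2.7428 ⇒ V=2.7428 continue | (k=4,j=3): S=219.0508, (K−S)⁺=0.0000, hold=0.0000 ⇒ V=0.0000 continue | (k=4,j=4): S=301.2699, (K−S)⁺=0.0000, hold=0.0000 ⇒ V=0.0000 continue  boundary S*=84.2000
step 3: (k=3,j=0): S=98.7456, (K−S)⁺=24.3644, hold=26.1968 ⇒ V=26.1968 continue | (k=3,j=1): S=135.8090, (K−S)⁺=0.0000, hold=8.5077 ⇒ V=8.5077 continue | (k=3,j=2): S=186.7839, (K−S)⁺=0.0000, hold=1.3244 ⇒ V=1.3244 continue | (k=3,j=3): S=256.8918, (K−S)⁺=0.0000, hold=0.0000 ⇒ V=0.0000 continue  boundary S*=-
step 2: (k=2,j=0): S=115.8039, (K−S)⁺=7.3061, hold=16.9168 ⇒ V=16.9168 continue | (k=2,j=1): S=159.2700, (K−S)⁺=0.0000, hold=4.7723 ⇒ V=4.7723 continue | (k=2,j=2): S=219.0508, (K−S)⁺=0.0000, hold=0.6395 ⇒ V=0.6395 continue  boundary S*=-
step 1: (k=1,j=0): S=135.8090, (K−S)⁺=0.0000, hold=10.5622 ⇒ V=10.5622 continue | (k=1,j=1): S=186.7839, (K−S)⁺=0.0000, hold=2.6251 ⇒ V=2.6251 continue  boundary S*=-
step 0: (k=0,j=0): S=159.2700, (K−S)⁺=0.0000, hold=6.4167 ⇒ V=6.4167 continue  boundary S*=-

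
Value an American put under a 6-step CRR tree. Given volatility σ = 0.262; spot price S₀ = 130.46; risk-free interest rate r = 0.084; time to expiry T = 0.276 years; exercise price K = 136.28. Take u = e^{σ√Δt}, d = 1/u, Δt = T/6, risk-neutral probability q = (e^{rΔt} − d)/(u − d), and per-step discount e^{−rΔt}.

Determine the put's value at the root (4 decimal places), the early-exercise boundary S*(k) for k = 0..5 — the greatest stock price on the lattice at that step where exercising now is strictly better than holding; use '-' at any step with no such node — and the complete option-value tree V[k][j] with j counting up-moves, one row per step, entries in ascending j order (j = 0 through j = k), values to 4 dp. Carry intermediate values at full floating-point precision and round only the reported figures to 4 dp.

Δt=0.04600  u=1.05780  d=0.94536  q=0.52039  discount=0.99614
step 6 (expiry): payoffs max(K−S,0) = 43.1580 32.0817 19.6879 5.8200 0.0000 0.0000 0.0000
step 5: (k=5,j=0): S=98.5046, (K−S)⁺=37.7754, hold=37.2499 ⇒ V=37.7754 exercise | (k=5,j=1): S=110.2211, (K−S)⁺=26.0589, hold=25.5333 ⇒ V=26.0589 exercise | (k=5,j=2): S=123.3313, (K−S)⁺=12.9487, hold=12.4232 ⇒ V=12.9487 exercise | (k=5,j=3): S=138.0008, (K−S)⁺=0.0000, hold=2.7806 ⇒ V=2.7806 continue | (k=5,j=4): S=154.4152, (K−S)⁺=0.0000, hold=0.0000 ⇒ V=0.0000 continue | (k=5,j=5): S=172.7819, (K−S)⁺=0.0000, hold=0.0000 ⇒ V=0.0000 continue  boundary S*=123.3313
step 4: (k=4,j=0): S=104.1983, (K−S)⁺=32.0817, hold=31.5561 ⇒ V=32.0817 exercise | (k=4,j=1): S=116.5921, (K−S)⁺=19.6879, hold=19.1624 ⇒ V=19.6879 exercise | (k=4,j=2): S=130.4600, (K−S)⁺=5.8200, hold=7.6278 ⇒ V=7.6278 continue | (k=4,j=3): S=145.9774, (K−S)⁺=0.0000, hold=1.3285 ⇒ V=1.3285 continue | (k=4,j=4): S=163.3406, (K−S)⁺=0.0000, hold=0.0000 ⇒ V=0.0000 continue  boundary S*=116.5921
step 3: (k=3,j=0): S=110.2211, (K−S)⁺=26.0589, hold=25.5333 ⇒ V=26.0589 exercise | (k=3,j=1): S=123.3313, (K−S)⁺=12.9487, hold=13.3603 ⇒ V=13.3603 continue | (k=3,j=2): S=138.0008, (K−S)⁺=0.0000, hold=4.3330 ⇒ V=4.3330 continue | (k=3,j=3): S=154.4152, (K−S)⁺=0.0000, hold=0.6347 ⇒ V=0.6347 continue  boundary S*=110.2211
step 2: (k=2,j=0): S=116.5921, (K−S)⁺=19.6879, hold=19.3757 ⇒ V=19.6879 exercise | (k=2,j=1): S=130.4600, (K−S)⁺=5.8200, hold=8.6292 ⇒ V=8.6292 continue | (k=2,j=2): S=145.9774, (K−S)⁺=0.0000, hold=2.3992 ⇒ V=2.3992 continue  boundary S*=116.5921
step 1: (k=1,j=0): S=123.3313, (K−S)⁺=12.9487, hold=13.8794 ⇒ V=13.8794 continue | (k=1,j=1): S=138.0008, (K−S)⁺=0.0000, hold=5.3664 ⇒ V=5.3664 continue  boundary S*=-
step 0: (k=0,j=0): S=130.4600, (K−S)⁺=5.8200, hold=9.4129 ⇒ V=9.4129 continue  boundary S*=-

price = 9.4129
boundary = - - 116.5921 110.2211 116.5921 123.3313
tree:
9.4129
13.8794 5.3664
19.6879 8.6292 2.3992
26.0589 13.3603 4.3330 0.6347
32.0817 19.6879 7.6278 1.3285 0.0000
37.7754 26.0589 12.9487 2.7806 0.0000 0.0000
43.1580 32.0817 19.6879 5.8200 0.0000 0.0000 0.0000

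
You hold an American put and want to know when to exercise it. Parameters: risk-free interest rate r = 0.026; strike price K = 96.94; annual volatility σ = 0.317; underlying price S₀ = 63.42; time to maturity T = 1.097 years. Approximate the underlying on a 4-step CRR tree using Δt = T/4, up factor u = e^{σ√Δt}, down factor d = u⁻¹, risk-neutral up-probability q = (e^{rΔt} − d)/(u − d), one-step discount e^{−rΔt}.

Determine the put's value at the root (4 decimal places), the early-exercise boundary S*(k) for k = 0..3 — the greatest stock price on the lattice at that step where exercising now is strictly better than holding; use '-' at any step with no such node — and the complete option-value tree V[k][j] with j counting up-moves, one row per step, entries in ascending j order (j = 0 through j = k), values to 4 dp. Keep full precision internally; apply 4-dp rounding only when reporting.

price = 33.6272
boundary = - 53.7192 63.4200 74.8726
tree:
33.6272
43.2208 23.7374
51.4378 33.5200 13.4955
58.3979 43.2208 22.0674 4.4122
64.2934 51.4378 33.5200 8.5465 0.0000

params: Δt=0.27425 u=1.18058 d=0.84704 q=0.48005 e^(-rΔt)=0.99289
t_4 payoffs: 64.2934 51.4378 33.5200 8.5465 0.0000
t_3: node(3,0) S=38.5421 payoff=58.3979 vs cont=57.7091 → 58.3979 [stop]  node(3,1) S=53.7192 payoff=43.2208 vs cont=42.5321 → 43.2208 [stop]  node(3,2) S=74.8726 payoff=22.0674 vs cont=21.3786 → 22.0674 [stop]  node(3,3) S=104.3559 payoff=0.0000 vs cont=4.4122 → 4.4122 [wait]  ⇒ S*(3)=74.8726
t_2: node(2,0) S=45.5022 payoff=51.4378 vs cont=50.7490 → 51.4378 [stop]  node(2,1) S=63.4200 payoff=33.5200 vs cont=32.8312 → 33.5200 [stop]  node(2,2) S=88.3935 payoff=8.5465 vs cont=13.4955 → 13.4955 [wait]  ⇒ S*(2)=63.4200
t_1: node(1,0) S=53.7192 payoff=43.2208 vs cont=42.5321 → 43.2208 [stop]  node(1,1) S=74.8726 payoff=22.0674 vs cont=23.7374 → 23.7374 [wait]  ⇒ S*(1)=53.7192
t_0: node(0,0) S=63.4200 payoff=33.5200 vs cont=33.6272 → 33.6272 [wait]  ⇒ S*(0)=-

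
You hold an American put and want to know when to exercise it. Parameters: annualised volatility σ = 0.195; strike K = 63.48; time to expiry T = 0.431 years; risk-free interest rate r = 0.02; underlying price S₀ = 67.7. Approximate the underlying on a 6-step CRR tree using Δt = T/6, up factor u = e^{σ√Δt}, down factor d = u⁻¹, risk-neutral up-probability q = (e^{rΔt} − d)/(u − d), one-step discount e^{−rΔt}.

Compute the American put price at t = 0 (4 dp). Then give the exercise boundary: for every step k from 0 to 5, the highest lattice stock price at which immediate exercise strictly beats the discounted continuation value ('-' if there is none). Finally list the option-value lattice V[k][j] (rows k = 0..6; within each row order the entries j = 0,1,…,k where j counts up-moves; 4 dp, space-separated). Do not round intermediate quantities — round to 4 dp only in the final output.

price = 1.6073
boundary = - - - - 54.9285 57.8756
tree:
1.6073
2.5665 0.6552
3.9850 1.1593 0.1545
5.9723 2.0145 0.3098 0.0000
8.5515 3.4173 0.6213 0.0000 0.0000
11.3485 5.6044 1.2461 0.0000 0.0000 0.0000
14.0031 8.5515 2.4992 0.0000 0.0000 0.0000 0.0000

Δt=0.07183, u=1.05365, d=0.94908, q=0.50069, disc=e^(-rΔt)=0.99856
k=6 terminal: V=max(K-S,0) → 14.0031 8.5515 2.4992 0.0000 0.0000 0.0000 0.0000
k=5: j=0 S=52.1315 intr=11.3485 cont=11.2574 V=11.3485[EX]; j=1 S=57.8756 intr=5.6044 cont=5.5133 V=5.6044[EX]; j=2 S=64.2526 intr=0.0000 cont=1.2461 V=1.2461[hold]; j=3 S=71.3323 intr=0.0000 cont=0.0000 V=0.0000[hold]; j=4 S=79.1921 intr=0.0000 cont=0.0000 V=0.0000[hold]; j=5 S=87.9179 intr=0.0000 cont=0.0000 V=0.0000[hold]  S*(5)=57.8756
k=4: j=0 S=54.9285 intr=8.5515 cont=8.4604 V=8.5515[EX]; j=1 S=60.9808 intr=2.4992 cont=3.4173 V=3.4173[hold]; j=2 S=67.7000 intr=0.0000 cont=0.6213 V=0.6213[hold]; j=3 S=75.1595 intr=0.0000 cont=0.0000 V=0.0000[hold]; j=4 S=83.4410 intr=0.0000 cont=0.0000 V=0.0000[hold]  S*(4)=54.9285
k=3: j=0 S=57.8756 intr=5.6044 cont=5.9723 V=5.9723[hold]; j=1 S=64.2526 intr=0.0000 cont=2.0145 V=2.0145[hold]; j=2 S=71.3323 intr=0.0000 cont=0.3098 V=0.3098[hold]; j=3 S=79.1921 intr=0.0000 cont=0.0000 V=0.0000[hold]  S*(3)=-
k=2: j=0 S=60.9808 intr=2.4992 cont=3.9850 V=3.9850[hold]; j=1 S=67.7000 intr=0.0000 cont=1.1593 V=1.1593[hold]; j=2 S=75.1595 intr=0.0000 cont=0.1545 V=0.1545[hold]  S*(2)=-
k=1: j=0 S=64.2526 intr=0.0000 cont=2.5665 V=2.5665[hold]; j=1 S=71.3323 intr=0.0000 cont=0.6552 V=0.6552[hold]  S*(1)=-
k=0: j=0 S=67.7000 intr=0.0000 cont=1.6073 V=1.6073[hold]  S*(0)=-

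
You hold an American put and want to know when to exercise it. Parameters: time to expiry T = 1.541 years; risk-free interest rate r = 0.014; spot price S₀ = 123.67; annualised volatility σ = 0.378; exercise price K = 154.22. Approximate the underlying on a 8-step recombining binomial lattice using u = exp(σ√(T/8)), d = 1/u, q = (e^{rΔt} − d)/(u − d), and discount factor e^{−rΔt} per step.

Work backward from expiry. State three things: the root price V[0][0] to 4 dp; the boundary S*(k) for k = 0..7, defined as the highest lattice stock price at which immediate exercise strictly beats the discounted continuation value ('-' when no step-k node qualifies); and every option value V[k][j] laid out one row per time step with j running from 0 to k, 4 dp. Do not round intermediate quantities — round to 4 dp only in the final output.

price = 42.4168
boundary = - - - 75.1822 63.6891 75.1822 88.7493 104.7646
tree:
42.4168
53.8672 29.5789
66.3209 39.9493 17.9008
79.0378 52.1741 26.2123 8.5077
90.5309 65.5803 37.1580 13.8574 2.4442
100.2670 79.0378 50.5832 22.0332 4.5958 0.0000
108.5148 90.5309 65.4707 33.8653 8.6413 0.0000 0.0000
115.5017 100.2670 79.0378 49.4554 16.2478 0.0000 0.0000 0.0000
121.4206 108.5148 90.5309 65.4707 30.5500 0.0000 0.0000 0.0000 0.0000

Δt=0.19262, u=1.18046, d=0.84713, q=0.46672, disc=e^(-rΔt)=0.99731
k=8 terminal: V=max(K-S,0) → 121.4206 108.5148 90.5309 65.4707 30.5500 0.0000 0.0000 0.0000 0.0000
k=7: j=0 S=38.7183 intr=115.5017 cont=115.0864 V=115.5017[EX]; j=1 S=53.9530 intr=100.2670 cont=99.8517 V=100.2670[EX]; j=2 S=75.1822 intr=79.0378 cont=78.6224 V=79.0378[EX]; j=3 S=104.7646 intr=49.4554 cont=49.0401 V=49.4554[EX]; j=4 S=145.9870 intr=8.2330 cont=16.2478 V=16.2478[hold]; j=5 S=203.4293 intr=0.0000 cont=0.0000 V=0.0000[hold]; j=6 S=283.4739 intr=0.0000 cont=0.0000 V=0.0000[hold]; j=7 S=395.0141 intr=0.0000 cont=0.0000 V=0.0000[hold]  S*(7)=104.7646
k=6: j=0 S=45.7052 intr=108.5148 cont=108.0994 V=108.5148[EX]; j=1 S=63.6891 intr=90.5309 cont=90.1155 V=90.5309[EX]; j=2 S=88.7493 intr=65.4707 cont=65.0554 V=65.4707[EX]; j=3 S=123.6700 intr=30.5500 cont=33.8653 V=33.8653[hold]; j=4 S=172.3312 intr=0.0000 cont=8.6413 V=8.6413[hold]; j=5 S=240.1394 intr=0.0000 cont=0.0000 V=0.0000[hold]; j=6 S=334.6284 intr=0.0000 cont=0.0000 V=0.0000[hold]  S*(6)=88.7493
k=5: j=0 S=53.9530 intr=100.2670 cont=99.8517 V=100.2670[EX]; j=1 S=75.1822 intr=79.0378 cont=78.6224 V=79.0378[EX]; j=2 S=104.7646 intr=49.4554 cont=50.5832 V=50.5832[hold]; j=3 S=145.9870 intr=8.2330 cont=22.0332 V=22.0332[hold]; j=4 S=203.4293 intr=0.0000 cont=4.5958 V=4.5958[hold]; j=5 S=283.4739 intr=0.0000 cont=0.0000 V=0.0000[hold]  S*(5)=75.1822
k=4: j=0 S=63.6891 intr=90.5309 cont=90.1155 V=90.5309[EX]; j=1 S=88.7493 intr=65.4707 cont=65.5803 V=65.5803[hold]; j=2 S=123.6700 intr=30.5500 cont=37.1580 V=37.1580[hold]; j=3 S=172.3312 intr=0.0000 cont=13.8574 V=13.8574[hold]; j=4 S=240.1394 intr=0.0000 cont=2.4442 V=2.4442[hold]  S*(4)=63.6891
k=3: j=0 S=75.1822 intr=79.0378 cont=78.6735 V=79.0378[EX]; j=1 S=104.7646 intr=49.4554 cont=52.1741 V=52.1741[hold]; j=2 S=145.9870 intr=8.2330 cont=26.2123 V=26.2123[hold]; j=3 S=203.4293 intr=0.0000 cont=8.5077 V=8.5077[hold]  S*(3)=75.1822
k=2: j=0 S=88.7493 intr=65.4707 cont=66.3209 V=66.3209[hold]; j=1 S=123.6700 intr=30.5500 cont=39.9493 V=39.9493[hold]; j=2 S=172.3312 intr=0.0000 cont=17.9008 V=17.9008[hold]  S*(2)=-
k=1: j=0 S=104.7646 intr=49.4554 cont=53.8672 V=53.8672[hold]; j=1 S=145.9870 intr=8.2330 cont=29.5789 V=29.5789[hold]  S*(1)=-
k=0: j=0 S=123.6700 intr=30.5500 cont=42.4168 V=42.4168[hold]  S*(0)=-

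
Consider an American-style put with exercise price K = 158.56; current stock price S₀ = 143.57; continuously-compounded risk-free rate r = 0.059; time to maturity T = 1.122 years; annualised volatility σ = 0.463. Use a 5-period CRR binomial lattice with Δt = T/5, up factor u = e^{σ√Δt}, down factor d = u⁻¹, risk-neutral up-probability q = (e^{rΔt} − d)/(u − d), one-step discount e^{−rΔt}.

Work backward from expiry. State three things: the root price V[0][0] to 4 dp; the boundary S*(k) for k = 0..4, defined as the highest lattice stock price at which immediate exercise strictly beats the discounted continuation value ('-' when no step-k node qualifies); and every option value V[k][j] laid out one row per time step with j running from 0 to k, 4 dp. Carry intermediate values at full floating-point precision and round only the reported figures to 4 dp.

price = 32.8624
boundary = - - 92.5888 74.3543 92.5888
tree:
32.8624
47.5429 17.5919
65.9712 28.5502 5.9986
84.2057 44.6533 11.5899 0.0000
98.8491 65.9712 22.3928 0.0000 0.0000
110.6087 84.2057 43.2648 0.0000 0.0000 0.0000

Δt=0.22440  u=1.24524  d=0.80306  q=0.47553  discount=0.98685
step 5 (expiry): payoffs max(K−S,0) = 110.6087 84.2057 43.2648 0.0000 0.0000 0.0000
step 4: (k=4,j=0): S=59.7109, (K−S)⁺=98.8491, hold=96.7637 ⇒ V=98.8491 exercise | (k=4,j=1): S=92.5888, (K−S)⁺=65.9712, hold=63.8857 ⇒ V=65.9712 exercise | (k=4,j=2): S=143.5700, (K−S)⁺=14.9900, hold=22.3928 ⇒ V=22.3928 continue | (k=4,j=3): S=222.6224, (K−S)⁺=0.0000, hold=0.0000 ⇒ V=0.0000 continue | (k=4,j=4): S=345.2026, (K−S)⁺=0.0000, hold=0.0000 ⇒ V=0.0000 continue  boundary S*=92.5888
step 3: (k=3,j=0): S=74.3543, (K−S)⁺=84.2057, hold=82.1203 ⇒ V=84.2057 exercise | (k=3,j=1): S=115.2952, (K−S)⁺=43.2648, hold=44.6533 ⇒ V=44.6533 continue | (k=3,j=2): S=178.7789, (K−S)⁺=0.0000, hold=11.5899 ⇒ V=11.5899 continue | (k=3,j=3): S=277.2180, (K−S)⁺=0.0000, hold=0.0000 ⇒ V=0.0000 continue  boundary S*=74.3543
step 2: (k=2,j=0): S=92.5888, (K−S)⁺=65.9712, hold=64.5373 ⇒ V=65.9712 exercise | (k=2,j=1): S=143.5700, (K−S)⁺=14.9900, hold=28.5502 ⇒ V=28.5502 continue | (k=2,j=2): S=222.6224, (K−S)⁺=0.0000, hold=5.9986 ⇒ V=5.9986 continue  boundary S*=92.5888
step 1: (k=1,j=0): S=115.2952, (K−S)⁺=43.2648, hold=47.5429 ⇒ V=47.5429 continue | (k=1,j=1): S=178.7789, (K−S)⁺=0.0000, hold=17.5919 ⇒ V=17.5919 continue  boundary S*=-
step 0: (k=0,j=0): S=143.5700, (K−S)⁺=14.9900, hold=32.8624 ⇒ V=32.8624 continue  boundary S*=-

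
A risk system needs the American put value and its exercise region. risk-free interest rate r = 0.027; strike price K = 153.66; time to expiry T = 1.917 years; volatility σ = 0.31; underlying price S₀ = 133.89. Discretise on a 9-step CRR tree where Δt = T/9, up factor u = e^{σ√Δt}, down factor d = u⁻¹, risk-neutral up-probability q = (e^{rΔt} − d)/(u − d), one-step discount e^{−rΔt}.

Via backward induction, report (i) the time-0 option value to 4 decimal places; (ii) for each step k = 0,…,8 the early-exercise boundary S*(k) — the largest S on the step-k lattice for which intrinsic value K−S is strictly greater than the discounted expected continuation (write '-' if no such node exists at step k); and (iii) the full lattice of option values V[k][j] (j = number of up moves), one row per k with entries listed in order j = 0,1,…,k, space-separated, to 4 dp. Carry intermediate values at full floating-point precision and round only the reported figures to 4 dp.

price = 31.3192
boundary = - - - 87.1652 100.5723 87.1652 100.5723 116.0415 133.8900
tree:
31.3192
41.5758 20.7740
53.4803 29.3987 11.8404
66.4948 40.2634 18.1834 5.2293
78.1145 53.0877 27.0914 8.9174 1.3656
88.1853 66.4948 38.8549 14.8918 2.6638 0.0000
96.9136 78.1145 53.0877 24.1668 5.1960 0.0000 0.0000
104.4783 88.1853 66.4948 37.6185 10.1353 0.0000 0.0000 0.0000
111.0346 96.9136 78.1145 53.0877 19.7700 0.0000 0.0000 0.0000 0.0000
116.7169 104.4783 88.1853 66.4948 37.6185 0.0000 0.0000 0.0000 0.0000 0.0000

Δt=0.21300  u=1.15381  d=0.86669  q=0.48438  discount=0.99427
step 9 (expiry): payoffs max(K−S,0) = 116.7169 104.4783 88.1853 66.4948 37.6185 0.0000 0.0000 0.0000 0.0000 0.0000
step 8: (k=8,j=0): S=42.6254, (K−S)⁺=111.0346, hold=110.1534 ⇒ V=111.0346 exercise | (k=8,j=1): S=56.7464, (K−S)⁺=96.9136, hold=96.0324 ⇒ V=96.9136 exercise | (k=8,j=2): S=75.5455, (K−S)⁺=78.1145, hold=77.2334 ⇒ V=78.1145 exercise | (k=8,j=3): S=100.5723, (K−S)⁺=53.0877, hold=52.2066 ⇒ V=53.0877 exercise | (k=8,j=4): S=133.8900, (K−S)⁺=19.7700, hold=19.2856 ⇒ V=19.7700 exercise | (k=8,j=5): S=178.2453, (K−S)⁺=0.0000, hold=0.0000 ⇒ V=0.0000 continue | (k=8,j=6): S=237.2946, (K−S)⁺=0.0000, hold=0.0000 ⇒ V=0.0000 continue | (k=8,j=7): S=315.9059, (K−S)⁺=0.0000, hold=0.0000 ⇒ V=0.0000 continue | (k=8,j=8): S=420.5596, (K−S)⁺=0.0000, hold=0.0000 ⇒ V=0.0000 continue  boundary S*=133.8900
step 7: (k=7,j=0): S=49.1817, (K−S)⁺=104.4783, hold=103.5971 ⇒ V=104.4783 exercise | (k=7,j=1): S=65.4747, (K−S)⁺=88.1853, hold=87.3041 ⇒ V=88.1853 exercise | (k=7,j=2): S=87.1652, (K−S)⁺=66.4948, hold=65.6136 ⇒ V=66.4948 exercise | (k=7,j=3): S=116.0415, (K−S)⁺=37.6185, hold=36.7374 ⇒ V=37.6185 exercise | (k=7,j=4): S=154.4838, (K−S)⁺=0.0000, hold=10.1353 ⇒ V=10.1353 continue | (k=7,j=5): S=205.6615, (K−S)⁺=0.0000, hold=0.0000 ⇒ V=0.0000 continue | (k=7,j=6): S=273.7933, (K−S)⁺=0.0000, hold=0.0000 ⇒ V=0.0000 continue | (k=7,j=7): S=364.4959, (K−S)⁺=0.0000, hold=0.0000 ⇒ V=0.0000 continue  boundary S*=116.0415
step 6: (k=6,j=0): S=56.7464, (K−S)⁺=96.9136, hold=96.0324 ⇒ V=96.9136 exercise | (k=6,j=1): S=75.5455, (K−S)⁺=78.1145, hold=77.2334 ⇒ V=78.1145 exercise | (k=6,j=2): S=100.5723, (K−S)⁺=53.0877, hold=52.2066 ⇒ V=53.0877 exercise | (k=6,j=3): S=133.8900, (K−S)⁺=19.7700, hold=24.1668 ⇒ V=24.1668 continue | (k=6,j=4): S=178.2453, (K−S)⁺=0.0000, hold=5.1960 ⇒ V=5.1960 continue | (k=6,j=5): S=237.2946, (K−S)⁺=0.0000, hold=0.0000 ⇒ V=0.0000 continue | (k=6,j=6): S=315.9059, (K−S)⁺=0.0000, hold=0.0000 ⇒ V=0.0000 continue  boundary S*=100.5723
step 5: (k=5,j=0): S=65.4747, (K−S)⁺=88.1853, hold=87.3041 ⇒ V=88.1853 exercise | (k=5,j=1): S=87.1652, (K−S)⁺=66.4948, hold=65.6136 ⇒ V=66.4948 exercise | (k=5,j=2): S=116.0415, (K−S)⁺=37.6185, hold=38.8549 ⇒ V=38.8549 continue | (k=5,j=3): S=154.4838, (K−S)⁺=0.0000, hold=14.8918 ⇒ V=14.8918 continue | (k=5,j=4): S=205.6615, (K−S)⁺=0.0000, hold=2.6638 ⇒ V=2.6638 continue | (k=5,j=5): S=273.7933, (K−S)⁺=0.0000, hold=0.0000 ⇒ V=0.0000 continue  boundary S*=87.1652
step 4: (k=4,j=0): S=75.5455, (K−S)⁺=78.1145, hold=77.2334 ⇒ V=78.1145 exercise | (k=4,j=1): S=100.5723, (K−S)⁺=53.0877, hold=52.8020 ⇒ V=53.0877 exercise | (k=4,j=2): S=133.8900, (K−S)⁺=19.7700, hold=27.0914 ⇒ V=27.0914 continue | (k=4,j=3): S=178.2453, (K−S)⁺=0.0000, hold=8.9174 ⇒ V=8.9174 continue | (k=4,j=4): S=237.2946, (K−S)⁺=0.0000, hold=1.3656 ⇒ V=1.3656 continue  boundary S*=100.5723
step 3: (k=3,j=0): S=87.1652, (K−S)⁺=66.4948, hold=65.6136 ⇒ V=66.4948 exercise | (k=3,j=1): S=116.0415, (K−S)⁺=37.6185, hold=40.2634 ⇒ V=40.2634 continue | (k=3,j=2): S=154.4838, (K−S)⁺=0.0000, hold=18.1834 ⇒ V=18.1834 continue | (k=3,j=3): S=205.6615, (K−S)⁺=0.0000, hold=5.2293 ⇒ V=5.2293 continue  boundary S*=87.1652
step 2: (k=2,j=0): S=100.5723, (K−S)⁺=53.0877, hold=53.4803 ⇒ V=53.4803 continue | (k=2,j=1): S=133.8900, (K−S)⁺=19.7700, hold=29.3987 ⇒ V=29.3987 continue | (k=2,j=2): S=178.2453, (K−S)⁺=0.0000, hold=11.8404 ⇒ V=11.8404 continue  boundary S*=-
step 1: (k=1,j=0): S=116.0415, (K−S)⁺=37.6185, hold=41.5758 ⇒ V=41.5758 continue | (k=1,j=1): S=154.4838, (K−S)⁺=0.0000, hold=20.7740 ⇒ V=20.7740 continue  boundary S*=-
step 0: (k=0,j=0): S=133.8900, (K−S)⁺=19.7700, hold=31.3192 ⇒ V=31.3192 continue  boundary S*=-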